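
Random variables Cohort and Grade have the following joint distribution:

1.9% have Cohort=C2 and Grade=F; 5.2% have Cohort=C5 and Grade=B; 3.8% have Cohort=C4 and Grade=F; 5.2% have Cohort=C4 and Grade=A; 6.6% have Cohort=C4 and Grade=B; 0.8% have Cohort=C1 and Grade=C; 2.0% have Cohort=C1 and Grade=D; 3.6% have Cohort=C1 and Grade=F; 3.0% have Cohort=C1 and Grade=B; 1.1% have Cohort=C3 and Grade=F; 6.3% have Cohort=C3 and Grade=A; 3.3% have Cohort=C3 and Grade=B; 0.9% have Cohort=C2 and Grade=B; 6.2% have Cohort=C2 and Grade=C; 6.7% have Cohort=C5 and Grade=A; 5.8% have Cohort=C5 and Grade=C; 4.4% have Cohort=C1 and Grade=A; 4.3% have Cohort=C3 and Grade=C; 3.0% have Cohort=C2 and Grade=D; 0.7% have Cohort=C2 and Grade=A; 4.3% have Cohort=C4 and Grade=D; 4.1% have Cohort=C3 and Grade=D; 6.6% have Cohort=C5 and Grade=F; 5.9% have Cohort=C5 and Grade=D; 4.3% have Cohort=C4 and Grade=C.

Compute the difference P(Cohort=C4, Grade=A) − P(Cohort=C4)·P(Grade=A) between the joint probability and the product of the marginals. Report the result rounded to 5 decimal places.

P(Cohort=C4) = 0.052 + 0.066 + 0.043 + 0.043 + 0.038 = 0.242.
P(Grade=A) = 0.044 + 0.007 + 0.063 + 0.052 + 0.067 = 0.233.
P(Cohort=C4, Grade=A) − P(Cohort=C4)P(Grade=A) = 0.052 − 0.242×0.233 = -0.00439.

-0.00439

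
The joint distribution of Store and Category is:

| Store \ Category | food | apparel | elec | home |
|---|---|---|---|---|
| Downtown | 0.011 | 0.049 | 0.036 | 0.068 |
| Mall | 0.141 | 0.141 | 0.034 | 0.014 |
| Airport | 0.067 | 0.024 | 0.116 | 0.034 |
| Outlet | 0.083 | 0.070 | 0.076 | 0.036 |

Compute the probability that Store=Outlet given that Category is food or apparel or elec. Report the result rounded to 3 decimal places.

P(Category=food) = 0.011 + 0.141 + 0.067 + 0.083 = 0.302.
P(Category=apparel) = 0.049 + 0.141 + 0.024 + 0.070 = 0.284.
P(Category=elec) = 0.036 + 0.034 + 0.116 + 0.076 = 0.262.
P(Category ∈ {food, apparel, elec}) = 0.302 + 0.284 + 0.262 = 0.848; P(Store=Outlet, Category ∈ {food, apparel, elec}) = 0.083 + 0.070 + 0.076 = 0.229.
P(Store=Outlet | Category ∈ {food, apparel, elec}) = 0.229/0.848 = 0.270.

0.270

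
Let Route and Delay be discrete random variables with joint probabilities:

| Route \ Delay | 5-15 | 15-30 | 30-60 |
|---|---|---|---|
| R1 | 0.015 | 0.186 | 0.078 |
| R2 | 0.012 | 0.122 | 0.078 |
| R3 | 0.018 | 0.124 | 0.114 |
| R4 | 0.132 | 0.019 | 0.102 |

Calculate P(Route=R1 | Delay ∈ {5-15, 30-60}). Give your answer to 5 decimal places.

P(Delay=5-15) = 0.015 + 0.012 + 0.018 + 0.132 = 0.177.
P(Delay=30-60) = 0.078 + 0.078 + 0.114 + 0.102 = 0.372.
P(Delay ∈ {5-15, 30-60}) = 0.177 + 0.372 = 0.549; P(Route=R1, Delay ∈ {5-15, 30-60}) = 0.015 + 0.078 = 0.093.
P(Route=R1 | Delay ∈ {5-15, 30-60}) = 0.093/0.549 = 0.16940.

0.16940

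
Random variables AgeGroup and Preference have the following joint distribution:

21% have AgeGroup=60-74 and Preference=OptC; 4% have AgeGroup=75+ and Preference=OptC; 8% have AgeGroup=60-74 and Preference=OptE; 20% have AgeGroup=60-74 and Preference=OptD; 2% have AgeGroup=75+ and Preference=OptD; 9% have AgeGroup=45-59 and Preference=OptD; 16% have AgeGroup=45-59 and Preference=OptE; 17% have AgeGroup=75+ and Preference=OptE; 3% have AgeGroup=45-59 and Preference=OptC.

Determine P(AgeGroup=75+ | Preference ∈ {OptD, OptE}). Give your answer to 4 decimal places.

P(Preference=OptD) = 0.09 + 0.20 + 0.02 = 0.31.
P(Preference=OptE) = 0.16 + 0.08 + 0.17 = 0.41.
P(Preference ∈ {OptD, OptE}) = 0.31 + 0.41 = 0.72; P(AgeGroup=75+, Preference ∈ {OptD, OptE}) = 0.02 + 0.17 = 0.19.
P(AgeGroup=75+ | Preference ∈ {OptD, OptE}) = 0.19/0.72 = 0.2639.

0.2639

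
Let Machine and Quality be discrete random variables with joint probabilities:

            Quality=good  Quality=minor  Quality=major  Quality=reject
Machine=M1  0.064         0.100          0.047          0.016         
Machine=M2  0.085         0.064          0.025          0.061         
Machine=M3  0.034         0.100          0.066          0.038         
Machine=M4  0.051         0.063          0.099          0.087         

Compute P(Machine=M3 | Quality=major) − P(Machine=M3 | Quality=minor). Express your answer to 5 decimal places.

-0.02733

P(Quality=major) = 0.047 + 0.025 + 0.066 + 0.099 = 0.237; P(Machine=M3 | Quality=major) = 0.066/0.237 = 0.278481.
P(Quality=minor) = 0.100 + 0.064 + 0.100 + 0.063 = 0.327; P(Machine=M3 | Quality=minor) = 0.100/0.327 = 0.305810.
Difference = -0.02733.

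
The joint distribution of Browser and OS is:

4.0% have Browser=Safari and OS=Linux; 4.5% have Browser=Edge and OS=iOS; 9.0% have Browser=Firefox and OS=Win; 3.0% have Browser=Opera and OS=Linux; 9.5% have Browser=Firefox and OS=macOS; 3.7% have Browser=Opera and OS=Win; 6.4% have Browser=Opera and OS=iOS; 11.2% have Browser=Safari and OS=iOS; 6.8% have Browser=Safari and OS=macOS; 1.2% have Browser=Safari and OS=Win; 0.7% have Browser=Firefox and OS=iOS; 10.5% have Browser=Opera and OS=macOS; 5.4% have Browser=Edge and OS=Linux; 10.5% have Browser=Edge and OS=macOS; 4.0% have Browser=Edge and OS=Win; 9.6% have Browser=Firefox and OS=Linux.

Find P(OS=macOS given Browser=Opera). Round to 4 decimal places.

0.4449

P(Browser=Opera) = 0.037 + 0.105 + 0.030 + 0.064 = 0.236.
P(OS=macOS | Browser=Opera) = 0.105/0.236 = 0.4449.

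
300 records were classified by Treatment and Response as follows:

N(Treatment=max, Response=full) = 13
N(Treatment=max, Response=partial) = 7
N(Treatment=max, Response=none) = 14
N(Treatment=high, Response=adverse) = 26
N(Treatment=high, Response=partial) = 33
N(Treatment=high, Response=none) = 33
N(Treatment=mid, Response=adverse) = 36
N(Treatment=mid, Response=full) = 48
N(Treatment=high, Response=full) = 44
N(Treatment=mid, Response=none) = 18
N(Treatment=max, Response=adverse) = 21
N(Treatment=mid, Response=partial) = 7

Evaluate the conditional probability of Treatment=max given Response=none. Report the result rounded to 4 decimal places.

Total with Response=none: 18 + 33 + 14 = 65.
P(Treatment=max | Response=none) = 14/65 = 0.2154.

0.2154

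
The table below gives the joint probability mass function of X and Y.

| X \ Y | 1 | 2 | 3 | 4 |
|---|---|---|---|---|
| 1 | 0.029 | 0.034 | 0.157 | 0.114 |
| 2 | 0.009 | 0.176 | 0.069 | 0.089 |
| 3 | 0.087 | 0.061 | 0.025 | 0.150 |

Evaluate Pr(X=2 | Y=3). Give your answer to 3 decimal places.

0.275

P(Y=3) = 0.157 + 0.069 + 0.025 = 0.251.
P(X=2 | Y=3) = 0.069/0.251 = 0.275.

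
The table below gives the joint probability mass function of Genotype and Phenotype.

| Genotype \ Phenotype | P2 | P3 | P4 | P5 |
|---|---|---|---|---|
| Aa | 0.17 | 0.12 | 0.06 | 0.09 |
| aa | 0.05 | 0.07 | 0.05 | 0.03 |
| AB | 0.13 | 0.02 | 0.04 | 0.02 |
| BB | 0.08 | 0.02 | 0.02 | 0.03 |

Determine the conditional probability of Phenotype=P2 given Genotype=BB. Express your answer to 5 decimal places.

0.53333

P(Genotype=BB) = 0.08 + 0.02 + 0.02 + 0.03 = 0.15.
P(Phenotype=P2 | Genotype=BB) = 0.08/0.15 = 0.53333.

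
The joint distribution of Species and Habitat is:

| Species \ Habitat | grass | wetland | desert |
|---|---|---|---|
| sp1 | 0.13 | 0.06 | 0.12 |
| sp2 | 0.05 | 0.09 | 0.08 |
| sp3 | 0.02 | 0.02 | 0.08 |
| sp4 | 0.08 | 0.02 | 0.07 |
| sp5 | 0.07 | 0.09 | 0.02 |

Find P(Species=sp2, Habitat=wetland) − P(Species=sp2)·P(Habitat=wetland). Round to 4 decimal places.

0.0284

P(Species=sp2) = 0.05 + 0.09 + 0.08 = 0.22.
P(Habitat=wetland) = 0.06 + 0.09 + 0.02 + 0.02 + 0.09 = 0.28.
P(Species=sp2, Habitat=wetland) − P(Species=sp2)P(Habitat=wetland) = 0.09 − 0.22×0.28 = 0.0284.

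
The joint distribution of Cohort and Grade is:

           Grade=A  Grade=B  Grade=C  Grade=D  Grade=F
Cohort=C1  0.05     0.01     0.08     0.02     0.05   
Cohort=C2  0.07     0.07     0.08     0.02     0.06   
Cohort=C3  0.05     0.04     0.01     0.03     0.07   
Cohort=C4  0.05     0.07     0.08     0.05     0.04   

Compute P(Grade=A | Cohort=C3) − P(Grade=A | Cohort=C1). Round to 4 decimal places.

0.0119

P(Cohort=C3) = 0.05 + 0.04 + 0.01 + 0.03 + 0.07 = 0.20; P(Grade=A | Cohort=C3) = 0.05/0.20 = 0.25000.
P(Cohort=C1) = 0.05 + 0.01 + 0.08 + 0.02 + 0.05 = 0.21; P(Grade=A | Cohort=C1) = 0.05/0.21 = 0.23810.
Difference = 0.0119.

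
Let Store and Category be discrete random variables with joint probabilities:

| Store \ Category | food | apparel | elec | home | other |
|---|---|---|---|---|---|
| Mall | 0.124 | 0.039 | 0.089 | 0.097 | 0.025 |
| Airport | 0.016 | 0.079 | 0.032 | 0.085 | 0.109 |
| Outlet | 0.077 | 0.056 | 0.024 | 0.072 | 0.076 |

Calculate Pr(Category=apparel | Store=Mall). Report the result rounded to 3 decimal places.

0.104

P(Store=Mall) = 0.124 + 0.039 + 0.089 + 0.097 + 0.025 = 0.374.
P(Category=apparel | Store=Mall) = 0.039/0.374 = 0.104.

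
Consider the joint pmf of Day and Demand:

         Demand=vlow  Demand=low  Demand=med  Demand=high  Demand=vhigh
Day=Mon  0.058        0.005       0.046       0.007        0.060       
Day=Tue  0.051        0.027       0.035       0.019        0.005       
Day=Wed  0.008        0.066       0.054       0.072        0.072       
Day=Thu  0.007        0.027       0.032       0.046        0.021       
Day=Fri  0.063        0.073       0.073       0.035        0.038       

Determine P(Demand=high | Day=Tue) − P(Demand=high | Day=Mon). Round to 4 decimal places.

0.0989

P(Day=Tue) = 0.051 + 0.027 + 0.035 + 0.019 + 0.005 = 0.137; P(Demand=high | Day=Tue) = 0.019/0.137 = 0.13869.
P(Day=Mon) = 0.058 + 0.005 + 0.046 + 0.007 + 0.060 = 0.176; P(Demand=high | Day=Mon) = 0.007/0.176 = 0.03977.
Difference = 0.0989.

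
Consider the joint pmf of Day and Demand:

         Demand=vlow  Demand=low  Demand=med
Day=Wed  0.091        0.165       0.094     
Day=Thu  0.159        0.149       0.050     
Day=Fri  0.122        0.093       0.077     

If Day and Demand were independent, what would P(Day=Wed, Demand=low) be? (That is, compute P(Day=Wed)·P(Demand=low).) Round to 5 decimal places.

0.14245

P(Day=Wed) = 0.091 + 0.165 + 0.094 = 0.350.
P(Demand=low) = 0.165 + 0.149 + 0.093 = 0.407.
Product: 0.350 × 0.407 = 0.14245.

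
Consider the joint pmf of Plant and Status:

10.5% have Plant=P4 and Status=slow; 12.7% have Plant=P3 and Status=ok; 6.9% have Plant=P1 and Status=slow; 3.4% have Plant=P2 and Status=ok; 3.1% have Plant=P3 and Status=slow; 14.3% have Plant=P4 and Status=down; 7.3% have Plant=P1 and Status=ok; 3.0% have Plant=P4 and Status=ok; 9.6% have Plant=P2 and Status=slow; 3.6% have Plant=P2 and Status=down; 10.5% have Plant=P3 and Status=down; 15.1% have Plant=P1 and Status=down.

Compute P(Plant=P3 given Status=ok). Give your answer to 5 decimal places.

P(Status=ok) = 0.073 + 0.034 + 0.127 + 0.030 = 0.264.
P(Plant=P3 | Status=ok) = 0.127/0.264 = 0.48106.

0.48106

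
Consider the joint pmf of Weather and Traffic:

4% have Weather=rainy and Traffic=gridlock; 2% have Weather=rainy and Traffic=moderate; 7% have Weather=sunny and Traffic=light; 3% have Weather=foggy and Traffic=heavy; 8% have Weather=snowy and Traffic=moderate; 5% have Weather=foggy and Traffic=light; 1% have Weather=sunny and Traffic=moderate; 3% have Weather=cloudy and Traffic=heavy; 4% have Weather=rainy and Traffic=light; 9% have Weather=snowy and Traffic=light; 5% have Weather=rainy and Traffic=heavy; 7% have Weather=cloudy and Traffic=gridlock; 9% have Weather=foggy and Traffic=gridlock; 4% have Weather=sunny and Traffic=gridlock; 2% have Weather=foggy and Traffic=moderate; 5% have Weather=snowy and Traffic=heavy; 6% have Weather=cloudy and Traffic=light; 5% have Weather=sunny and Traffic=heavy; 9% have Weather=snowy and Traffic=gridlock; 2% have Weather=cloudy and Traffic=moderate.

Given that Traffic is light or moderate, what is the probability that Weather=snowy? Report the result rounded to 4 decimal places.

P(Traffic=light) = 0.07 + 0.06 + 0.04 + 0.09 + 0.05 = 0.31.
P(Traffic=moderate) = 0.01 + 0.02 + 0.02 + 0.08 + 0.02 = 0.15.
P(Traffic ∈ {light, moderate}) = 0.31 + 0.15 = 0.46; P(Weather=snowy, Traffic ∈ {light, moderate}) = 0.09 + 0.08 = 0.17.
P(Weather=snowy | Traffic ∈ {light, moderate}) = 0.17/0.46 = 0.3696.

0.3696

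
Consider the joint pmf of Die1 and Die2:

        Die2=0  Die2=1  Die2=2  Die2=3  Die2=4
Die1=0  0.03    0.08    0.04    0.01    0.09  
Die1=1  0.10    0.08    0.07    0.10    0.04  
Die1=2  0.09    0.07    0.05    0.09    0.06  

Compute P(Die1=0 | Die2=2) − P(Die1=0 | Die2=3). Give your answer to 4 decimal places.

0.2000

P(Die2=2) = 0.04 + 0.07 + 0.05 = 0.16; P(Die1=0 | Die2=2) = 0.04/0.16 = 0.25000.
P(Die2=3) = 0.01 + 0.10 + 0.09 = 0.20; P(Die1=0 | Die2=3) = 0.01/0.20 = 0.05000.
Difference = 0.2000.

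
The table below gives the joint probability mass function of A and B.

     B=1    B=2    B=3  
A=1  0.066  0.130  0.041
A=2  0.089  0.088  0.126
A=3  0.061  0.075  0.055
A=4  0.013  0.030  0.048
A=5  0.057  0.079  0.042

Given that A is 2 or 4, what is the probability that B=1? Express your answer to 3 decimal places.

0.259

P(A=2) = 0.089 + 0.088 + 0.126 = 0.303.
P(A=4) = 0.013 + 0.030 + 0.048 = 0.091.
P(A ∈ {2, 4}) = 0.303 + 0.091 = 0.394; P(B=1, A ∈ {2, 4}) = 0.089 + 0.013 = 0.102.
P(B=1 | A ∈ {2, 4}) = 0.102/0.394 = 0.259.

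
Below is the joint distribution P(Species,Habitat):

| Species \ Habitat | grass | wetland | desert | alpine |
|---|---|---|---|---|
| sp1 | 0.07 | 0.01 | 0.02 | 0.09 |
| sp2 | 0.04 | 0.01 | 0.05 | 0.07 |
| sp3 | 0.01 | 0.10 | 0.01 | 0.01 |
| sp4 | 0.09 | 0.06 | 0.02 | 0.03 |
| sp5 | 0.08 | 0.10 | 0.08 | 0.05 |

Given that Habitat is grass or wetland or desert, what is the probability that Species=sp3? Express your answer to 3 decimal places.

0.160

P(Habitat=grass) = 0.07 + 0.04 + 0.01 + 0.09 + 0.08 = 0.29.
P(Habitat=wetland) = 0.01 + 0.01 + 0.10 + 0.06 + 0.10 = 0.28.
P(Habitat=desert) = 0.02 + 0.05 + 0.01 + 0.02 + 0.08 = 0.18.
P(Habitat ∈ {grass, wetland, desert}) = 0.29 + 0.28 + 0.18 = 0.75; P(Species=sp3, Habitat ∈ {grass, wetland, desert}) = 0.01 + 0.10 + 0.01 = 0.12.
P(Species=sp3 | Habitat ∈ {grass, wetland, desert}) = 0.12/0.75 = 0.160.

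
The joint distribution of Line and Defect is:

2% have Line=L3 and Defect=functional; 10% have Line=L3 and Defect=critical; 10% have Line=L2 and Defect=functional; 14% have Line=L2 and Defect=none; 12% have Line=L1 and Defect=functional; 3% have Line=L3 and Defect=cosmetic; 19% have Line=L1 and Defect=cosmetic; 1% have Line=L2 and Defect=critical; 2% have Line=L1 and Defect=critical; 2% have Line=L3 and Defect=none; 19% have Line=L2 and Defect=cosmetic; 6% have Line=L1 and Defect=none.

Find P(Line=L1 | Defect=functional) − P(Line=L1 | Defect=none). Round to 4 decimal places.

P(Defect=functional) = 0.12 + 0.10 + 0.02 = 0.24; P(Line=L1 | Defect=functional) = 0.12/0.24 = 0.50000.
P(Defect=none) = 0.06 + 0.14 + 0.02 = 0.22; P(Line=L1 | Defect=none) = 0.06/0.22 = 0.27273.
Difference = 0.2273.

0.2273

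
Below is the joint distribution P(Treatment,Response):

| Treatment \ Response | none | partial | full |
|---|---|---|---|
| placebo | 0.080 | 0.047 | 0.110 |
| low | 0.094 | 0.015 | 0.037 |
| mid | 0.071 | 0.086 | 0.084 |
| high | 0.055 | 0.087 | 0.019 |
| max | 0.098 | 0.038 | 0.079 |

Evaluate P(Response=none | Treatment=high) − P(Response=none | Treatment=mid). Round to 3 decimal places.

P(Treatment=high) = 0.055 + 0.087 + 0.019 = 0.161; P(Response=none | Treatment=high) = 0.055/0.161 = 0.3416.
P(Treatment=mid) = 0.071 + 0.086 + 0.084 = 0.241; P(Response=none | Treatment=mid) = 0.071/0.241 = 0.2946.
Difference = 0.047.

0.047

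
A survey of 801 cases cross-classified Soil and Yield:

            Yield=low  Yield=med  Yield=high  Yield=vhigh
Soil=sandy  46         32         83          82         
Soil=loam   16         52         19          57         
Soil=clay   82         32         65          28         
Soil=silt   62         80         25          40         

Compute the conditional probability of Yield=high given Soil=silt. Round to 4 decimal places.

Total with Soil=silt: 62 + 80 + 25 + 40 = 207.
P(Yield=high | Soil=silt) = 25/207 = 0.1208.

0.1208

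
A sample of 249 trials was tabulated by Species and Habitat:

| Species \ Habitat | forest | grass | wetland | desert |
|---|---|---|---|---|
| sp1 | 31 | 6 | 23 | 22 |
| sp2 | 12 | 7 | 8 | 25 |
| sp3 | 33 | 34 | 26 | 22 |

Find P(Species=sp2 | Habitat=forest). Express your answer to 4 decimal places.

0.1579

Total with Habitat=forest: 31 + 12 + 33 = 76.
P(Species=sp2 | Habitat=forest) = 12/76 = 0.1579.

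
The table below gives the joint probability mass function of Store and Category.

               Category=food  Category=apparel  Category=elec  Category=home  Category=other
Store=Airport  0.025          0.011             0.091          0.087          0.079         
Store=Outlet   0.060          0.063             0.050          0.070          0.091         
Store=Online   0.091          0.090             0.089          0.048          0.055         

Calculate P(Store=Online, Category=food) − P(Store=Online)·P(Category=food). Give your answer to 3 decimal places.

P(Store=Online) = 0.091 + 0.090 + 0.089 + 0.048 + 0.055 = 0.373.
P(Category=food) = 0.025 + 0.060 + 0.091 = 0.176.
P(Store=Online, Category=food) − P(Store=Online)P(Category=food) = 0.091 − 0.373×0.176 = 0.025.

0.025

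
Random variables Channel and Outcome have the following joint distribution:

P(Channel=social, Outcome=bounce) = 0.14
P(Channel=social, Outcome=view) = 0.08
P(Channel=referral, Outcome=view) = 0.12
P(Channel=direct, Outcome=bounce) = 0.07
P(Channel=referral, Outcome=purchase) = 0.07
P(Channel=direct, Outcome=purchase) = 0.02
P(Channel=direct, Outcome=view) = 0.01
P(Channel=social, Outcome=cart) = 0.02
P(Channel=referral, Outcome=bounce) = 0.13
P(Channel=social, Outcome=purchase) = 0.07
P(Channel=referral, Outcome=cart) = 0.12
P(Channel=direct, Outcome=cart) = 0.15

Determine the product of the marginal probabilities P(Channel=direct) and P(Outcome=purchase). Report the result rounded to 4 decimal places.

0.0400

P(Channel=direct) = 0.07 + 0.01 + 0.15 + 0.02 = 0.25.
P(Outcome=purchase) = 0.07 + 0.02 + 0.07 = 0.16.
Product: 0.25 × 0.16 = 0.0400.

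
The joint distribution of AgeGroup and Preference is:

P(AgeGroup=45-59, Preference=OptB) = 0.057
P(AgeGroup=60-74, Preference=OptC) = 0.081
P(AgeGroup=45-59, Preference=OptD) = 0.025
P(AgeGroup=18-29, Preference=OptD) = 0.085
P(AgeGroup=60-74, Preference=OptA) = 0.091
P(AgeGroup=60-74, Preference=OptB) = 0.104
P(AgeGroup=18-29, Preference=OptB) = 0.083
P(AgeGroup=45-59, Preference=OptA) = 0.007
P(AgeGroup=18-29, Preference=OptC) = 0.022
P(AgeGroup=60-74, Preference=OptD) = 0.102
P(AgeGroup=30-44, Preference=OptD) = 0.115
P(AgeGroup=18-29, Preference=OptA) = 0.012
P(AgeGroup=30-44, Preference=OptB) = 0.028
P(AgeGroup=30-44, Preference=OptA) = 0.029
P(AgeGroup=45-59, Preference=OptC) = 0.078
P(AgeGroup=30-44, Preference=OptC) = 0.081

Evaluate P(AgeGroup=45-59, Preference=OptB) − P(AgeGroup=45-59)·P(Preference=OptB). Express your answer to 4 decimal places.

P(AgeGroup=45-59) = 0.007 + 0.057 + 0.078 + 0.025 = 0.167.
P(Preference=OptB) = 0.083 + 0.028 + 0.057 + 0.104 = 0.272.
P(AgeGroup=45-59, Preference=OptB) − P(AgeGroup=45-59)P(Preference=OptB) = 0.057 − 0.167×0.272 = 0.0116.

0.0116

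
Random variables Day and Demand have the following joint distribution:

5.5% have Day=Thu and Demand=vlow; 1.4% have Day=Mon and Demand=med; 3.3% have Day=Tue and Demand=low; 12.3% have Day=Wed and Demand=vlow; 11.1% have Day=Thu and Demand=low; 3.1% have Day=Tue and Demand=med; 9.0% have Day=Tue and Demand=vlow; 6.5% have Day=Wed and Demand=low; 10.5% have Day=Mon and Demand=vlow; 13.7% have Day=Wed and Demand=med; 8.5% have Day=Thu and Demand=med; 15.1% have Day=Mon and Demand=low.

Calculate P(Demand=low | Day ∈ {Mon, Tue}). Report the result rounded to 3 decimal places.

P(Day=Mon) = 0.105 + 0.151 + 0.014 = 0.270.
P(Day=Tue) = 0.090 + 0.033 + 0.031 = 0.154.
P(Day ∈ {Mon, Tue}) = 0.270 + 0.154 = 0.424; P(Demand=low, Day ∈ {Mon, Tue}) = 0.151 + 0.033 = 0.184.
P(Demand=low | Day ∈ {Mon, Tue}) = 0.184/0.424 = 0.434.

0.434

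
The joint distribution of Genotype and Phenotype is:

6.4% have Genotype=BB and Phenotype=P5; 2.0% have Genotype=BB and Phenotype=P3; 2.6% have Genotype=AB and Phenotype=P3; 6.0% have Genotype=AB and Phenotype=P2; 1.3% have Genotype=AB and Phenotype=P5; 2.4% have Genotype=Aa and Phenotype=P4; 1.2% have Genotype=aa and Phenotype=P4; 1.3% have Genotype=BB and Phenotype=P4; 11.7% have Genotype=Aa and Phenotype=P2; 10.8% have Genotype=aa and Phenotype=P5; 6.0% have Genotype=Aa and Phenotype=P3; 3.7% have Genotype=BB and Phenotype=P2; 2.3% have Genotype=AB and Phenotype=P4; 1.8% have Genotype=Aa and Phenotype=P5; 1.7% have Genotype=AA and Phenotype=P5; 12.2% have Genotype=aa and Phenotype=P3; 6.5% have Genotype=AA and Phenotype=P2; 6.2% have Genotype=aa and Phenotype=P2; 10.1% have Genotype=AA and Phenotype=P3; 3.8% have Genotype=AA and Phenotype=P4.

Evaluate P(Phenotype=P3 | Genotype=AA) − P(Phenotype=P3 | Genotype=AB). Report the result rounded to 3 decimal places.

0.244

P(Genotype=AA) = 0.065 + 0.101 + 0.038 + 0.017 = 0.221; P(Phenotype=P3 | Genotype=AA) = 0.101/0.221 = 0.4570.
P(Genotype=AB) = 0.060 + 0.026 + 0.023 + 0.013 = 0.122; P(Phenotype=P3 | Genotype=AB) = 0.026/0.122 = 0.2131.
Difference = 0.244.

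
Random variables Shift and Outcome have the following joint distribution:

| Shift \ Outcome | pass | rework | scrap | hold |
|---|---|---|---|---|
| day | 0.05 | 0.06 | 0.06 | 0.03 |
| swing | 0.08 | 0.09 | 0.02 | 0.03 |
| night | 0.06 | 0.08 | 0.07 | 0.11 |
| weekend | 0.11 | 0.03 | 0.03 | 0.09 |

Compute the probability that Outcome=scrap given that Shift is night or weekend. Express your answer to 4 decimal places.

P(Shift=night) = 0.06 + 0.08 + 0.07 + 0.11 = 0.32.
P(Shift=weekend) = 0.11 + 0.03 + 0.03 + 0.09 = 0.26.
P(Shift ∈ {night, weekend}) = 0.32 + 0.26 = 0.58; P(Outcome=scrap, Shift ∈ {night, weekend}) = 0.07 + 0.03 = 0.10.
P(Outcome=scrap | Shift ∈ {night, weekend}) = 0.10/0.58 = 0.1724.

0.1724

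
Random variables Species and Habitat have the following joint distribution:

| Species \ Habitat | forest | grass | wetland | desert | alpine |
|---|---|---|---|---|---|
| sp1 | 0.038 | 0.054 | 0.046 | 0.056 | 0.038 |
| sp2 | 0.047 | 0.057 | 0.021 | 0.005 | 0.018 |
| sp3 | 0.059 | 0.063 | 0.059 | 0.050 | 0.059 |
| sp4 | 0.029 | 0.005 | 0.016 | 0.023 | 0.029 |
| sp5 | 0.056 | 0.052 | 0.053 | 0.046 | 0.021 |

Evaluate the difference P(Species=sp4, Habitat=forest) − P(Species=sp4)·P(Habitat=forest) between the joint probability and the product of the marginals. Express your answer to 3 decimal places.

0.006

P(Species=sp4) = 0.029 + 0.005 + 0.016 + 0.023 + 0.029 = 0.102.
P(Habitat=forest) = 0.038 + 0.047 + 0.059 + 0.029 + 0.056 = 0.229.
P(Species=sp4, Habitat=forest) − P(Species=sp4)P(Habitat=forest) = 0.029 − 0.102×0.229 = 0.006.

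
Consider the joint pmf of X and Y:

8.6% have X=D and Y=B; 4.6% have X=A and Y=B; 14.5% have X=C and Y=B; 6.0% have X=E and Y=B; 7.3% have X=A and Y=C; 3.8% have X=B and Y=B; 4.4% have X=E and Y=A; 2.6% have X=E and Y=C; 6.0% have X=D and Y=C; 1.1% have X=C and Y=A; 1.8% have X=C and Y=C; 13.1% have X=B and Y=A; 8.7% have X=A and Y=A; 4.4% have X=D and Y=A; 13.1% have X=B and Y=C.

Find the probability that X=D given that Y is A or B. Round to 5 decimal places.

0.18786

P(Y=A) = 0.087 + 0.131 + 0.011 + 0.044 + 0.044 = 0.317.
P(Y=B) = 0.046 + 0.038 + 0.145 + 0.086 + 0.060 = 0.375.
P(Y ∈ {A, B}) = 0.317 + 0.375 = 0.692; P(X=D, Y ∈ {A, B}) = 0.044 + 0.086 = 0.130.
P(X=D | Y ∈ {A, B}) = 0.130/0.692 = 0.18786.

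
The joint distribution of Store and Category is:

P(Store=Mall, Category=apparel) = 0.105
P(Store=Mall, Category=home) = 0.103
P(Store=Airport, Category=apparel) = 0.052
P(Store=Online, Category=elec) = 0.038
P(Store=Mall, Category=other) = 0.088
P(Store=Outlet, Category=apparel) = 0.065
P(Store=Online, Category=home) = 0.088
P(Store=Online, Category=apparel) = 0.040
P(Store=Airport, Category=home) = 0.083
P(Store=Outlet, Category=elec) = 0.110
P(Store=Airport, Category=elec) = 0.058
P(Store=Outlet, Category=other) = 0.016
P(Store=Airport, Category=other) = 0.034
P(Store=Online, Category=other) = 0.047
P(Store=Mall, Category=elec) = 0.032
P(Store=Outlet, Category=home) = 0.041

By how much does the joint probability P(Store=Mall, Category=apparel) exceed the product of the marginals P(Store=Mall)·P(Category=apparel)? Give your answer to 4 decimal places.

P(Store=Mall) = 0.105 + 0.032 + 0.103 + 0.088 = 0.328.
P(Category=apparel) = 0.105 + 0.052 + 0.065 + 0.040 = 0.262.
P(Store=Mall, Category=apparel) − P(Store=Mall)P(Category=apparel) = 0.105 − 0.328×0.262 = 0.0191.

0.0191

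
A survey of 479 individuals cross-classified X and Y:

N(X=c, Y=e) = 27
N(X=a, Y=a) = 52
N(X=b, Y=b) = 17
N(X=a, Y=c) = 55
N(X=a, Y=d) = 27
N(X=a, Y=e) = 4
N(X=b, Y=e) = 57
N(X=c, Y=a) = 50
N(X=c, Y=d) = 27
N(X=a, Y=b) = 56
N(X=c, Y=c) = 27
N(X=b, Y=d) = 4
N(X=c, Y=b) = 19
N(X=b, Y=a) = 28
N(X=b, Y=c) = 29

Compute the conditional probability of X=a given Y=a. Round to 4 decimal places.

0.4000

Total with Y=a: 52 + 28 + 50 = 130.
P(X=a | Y=a) = 52/130 = 0.4000.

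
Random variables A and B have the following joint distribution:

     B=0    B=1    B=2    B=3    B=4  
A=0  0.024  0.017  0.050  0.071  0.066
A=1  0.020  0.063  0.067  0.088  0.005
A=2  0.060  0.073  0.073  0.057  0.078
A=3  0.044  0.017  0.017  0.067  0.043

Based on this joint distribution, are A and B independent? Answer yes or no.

P(A=1) = 0.243 and P(B=4) = 0.192, so their product is 0.04666, but P(A=1, B=4) = 0.005. Since these differ, A and B are not independent.

no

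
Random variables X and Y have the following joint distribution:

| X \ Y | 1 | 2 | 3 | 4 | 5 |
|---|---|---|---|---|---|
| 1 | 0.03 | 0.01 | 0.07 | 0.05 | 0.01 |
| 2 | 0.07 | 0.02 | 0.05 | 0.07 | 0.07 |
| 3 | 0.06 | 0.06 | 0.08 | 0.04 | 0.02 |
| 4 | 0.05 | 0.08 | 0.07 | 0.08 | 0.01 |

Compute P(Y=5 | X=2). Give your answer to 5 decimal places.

P(X=2) = 0.07 + 0.02 + 0.05 + 0.07 + 0.07 = 0.28.
P(Y=5 | X=2) = 0.07/0.28 = 0.25000.

0.25000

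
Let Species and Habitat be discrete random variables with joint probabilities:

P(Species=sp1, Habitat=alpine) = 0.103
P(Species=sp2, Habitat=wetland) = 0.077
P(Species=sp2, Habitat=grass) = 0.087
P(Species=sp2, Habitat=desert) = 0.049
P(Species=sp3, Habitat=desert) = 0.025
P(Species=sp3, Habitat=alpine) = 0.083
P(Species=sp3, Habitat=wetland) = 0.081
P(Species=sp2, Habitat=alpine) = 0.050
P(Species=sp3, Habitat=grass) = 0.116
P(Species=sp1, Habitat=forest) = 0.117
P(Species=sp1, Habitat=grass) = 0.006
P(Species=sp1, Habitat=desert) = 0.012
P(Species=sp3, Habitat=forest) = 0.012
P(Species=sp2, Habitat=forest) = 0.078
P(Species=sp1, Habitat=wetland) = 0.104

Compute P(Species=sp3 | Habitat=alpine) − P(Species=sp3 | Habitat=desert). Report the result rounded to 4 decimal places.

0.0610

P(Habitat=alpine) = 0.103 + 0.050 + 0.083 = 0.236; P(Species=sp3 | Habitat=alpine) = 0.083/0.236 = 0.35169.
P(Habitat=desert) = 0.012 + 0.049 + 0.025 = 0.086; P(Species=sp3 | Habitat=desert) = 0.025/0.086 = 0.29070.
Difference = 0.0610.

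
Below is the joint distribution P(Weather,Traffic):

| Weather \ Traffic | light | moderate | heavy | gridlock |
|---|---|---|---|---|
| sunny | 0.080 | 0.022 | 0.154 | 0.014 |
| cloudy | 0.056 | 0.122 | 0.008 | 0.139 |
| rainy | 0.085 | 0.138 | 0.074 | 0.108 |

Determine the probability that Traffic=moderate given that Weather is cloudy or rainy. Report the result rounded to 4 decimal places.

P(Weather=cloudy) = 0.056 + 0.122 + 0.008 + 0.139 = 0.325.
P(Weather=rainy) = 0.085 + 0.138 + 0.074 + 0.108 = 0.405.
P(Weather ∈ {cloudy, rainy}) = 0.325 + 0.405 = 0.730; P(Traffic=moderate, Weather ∈ {cloudy, rainy}) = 0.122 + 0.138 = 0.260.
P(Traffic=moderate | Weather ∈ {cloudy, rainy}) = 0.260/0.730 = 0.3562.

0.3562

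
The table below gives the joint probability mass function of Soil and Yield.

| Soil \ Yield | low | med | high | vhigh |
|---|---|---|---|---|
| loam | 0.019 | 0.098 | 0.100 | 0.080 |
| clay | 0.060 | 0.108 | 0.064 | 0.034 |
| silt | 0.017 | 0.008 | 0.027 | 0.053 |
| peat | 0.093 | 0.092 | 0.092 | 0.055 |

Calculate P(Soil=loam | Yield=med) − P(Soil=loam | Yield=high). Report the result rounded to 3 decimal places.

P(Yield=med) = 0.098 + 0.108 + 0.008 + 0.092 = 0.306; P(Soil=loam | Yield=med) = 0.098/0.306 = 0.3203.
P(Yield=high) = 0.100 + 0.064 + 0.027 + 0.092 = 0.283; P(Soil=loam | Yield=high) = 0.100/0.283 = 0.3534.
Difference = -0.033.

-0.033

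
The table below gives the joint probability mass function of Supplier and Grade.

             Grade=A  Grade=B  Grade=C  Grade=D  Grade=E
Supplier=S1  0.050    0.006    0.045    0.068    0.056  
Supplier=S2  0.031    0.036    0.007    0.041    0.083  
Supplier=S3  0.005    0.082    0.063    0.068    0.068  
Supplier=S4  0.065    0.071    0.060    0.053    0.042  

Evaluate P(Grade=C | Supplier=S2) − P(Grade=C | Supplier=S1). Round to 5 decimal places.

P(Supplier=S2) = 0.031 + 0.036 + 0.007 + 0.041 + 0.083 = 0.198; P(Grade=C | Supplier=S2) = 0.007/0.198 = 0.035354.
P(Supplier=S1) = 0.050 + 0.006 + 0.045 + 0.068 + 0.056 = 0.225; P(Grade=C | Supplier=S1) = 0.045/0.225 = 0.200000.
Difference = -0.16465.

-0.16465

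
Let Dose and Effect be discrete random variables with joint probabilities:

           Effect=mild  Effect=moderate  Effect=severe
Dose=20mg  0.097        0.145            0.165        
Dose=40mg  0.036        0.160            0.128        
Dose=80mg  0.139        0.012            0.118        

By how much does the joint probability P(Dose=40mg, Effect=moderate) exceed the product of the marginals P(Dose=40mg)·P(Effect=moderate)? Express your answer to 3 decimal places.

P(Dose=40mg) = 0.036 + 0.160 + 0.128 = 0.324.
P(Effect=moderate) = 0.145 + 0.160 + 0.012 = 0.317.
P(Dose=40mg, Effect=moderate) − P(Dose=40mg)P(Effect=moderate) = 0.160 − 0.324×0.317 = 0.057.

0.057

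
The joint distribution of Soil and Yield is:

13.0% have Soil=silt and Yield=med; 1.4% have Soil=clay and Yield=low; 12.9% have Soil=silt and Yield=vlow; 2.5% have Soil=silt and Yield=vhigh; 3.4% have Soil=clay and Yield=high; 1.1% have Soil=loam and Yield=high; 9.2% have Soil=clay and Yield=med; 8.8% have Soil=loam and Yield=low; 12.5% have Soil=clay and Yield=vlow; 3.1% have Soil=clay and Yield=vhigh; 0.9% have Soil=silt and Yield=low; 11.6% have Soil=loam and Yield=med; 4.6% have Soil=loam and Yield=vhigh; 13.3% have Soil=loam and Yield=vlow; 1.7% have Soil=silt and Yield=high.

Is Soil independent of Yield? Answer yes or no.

P(Soil=loam) = 0.394 and P(Yield=low) = 0.111, so their product is 0.04373, but P(Soil=loam, Yield=low) = 0.088. Since these differ, Soil and Yield are not independent.

no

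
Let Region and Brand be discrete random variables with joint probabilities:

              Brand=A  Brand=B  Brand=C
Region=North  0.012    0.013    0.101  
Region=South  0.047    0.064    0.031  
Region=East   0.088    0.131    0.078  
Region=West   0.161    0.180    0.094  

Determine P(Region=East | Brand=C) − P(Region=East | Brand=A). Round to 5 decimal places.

P(Brand=C) = 0.101 + 0.031 + 0.078 + 0.094 = 0.304; P(Region=East | Brand=C) = 0.078/0.304 = 0.256579.
P(Brand=A) = 0.012 + 0.047 + 0.088 + 0.161 = 0.308; P(Region=East | Brand=A) = 0.088/0.308 = 0.285714.
Difference = -0.02914.

-0.02914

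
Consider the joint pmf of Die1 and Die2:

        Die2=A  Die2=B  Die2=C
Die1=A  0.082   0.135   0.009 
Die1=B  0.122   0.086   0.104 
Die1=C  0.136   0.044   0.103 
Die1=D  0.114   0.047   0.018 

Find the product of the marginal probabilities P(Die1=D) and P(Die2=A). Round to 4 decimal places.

P(Die1=D) = 0.114 + 0.047 + 0.018 = 0.179.
P(Die2=A) = 0.082 + 0.122 + 0.136 + 0.114 = 0.454.
Product: 0.179 × 0.454 = 0.0813.

0.0813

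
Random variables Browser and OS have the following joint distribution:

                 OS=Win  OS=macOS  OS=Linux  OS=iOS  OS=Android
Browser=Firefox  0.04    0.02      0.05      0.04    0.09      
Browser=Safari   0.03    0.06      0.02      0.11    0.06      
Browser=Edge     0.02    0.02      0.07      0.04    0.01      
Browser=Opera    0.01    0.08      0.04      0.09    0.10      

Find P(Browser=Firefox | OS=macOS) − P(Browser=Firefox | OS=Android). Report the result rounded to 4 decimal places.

P(OS=macOS) = 0.02 + 0.06 + 0.02 + 0.08 = 0.18; P(Browser=Firefox | OS=macOS) = 0.02/0.18 = 0.11111.
P(OS=Android) = 0.09 + 0.06 + 0.01 + 0.10 = 0.26; P(Browser=Firefox | OS=Android) = 0.09/0.26 = 0.34615.
Difference = -0.2350.

-0.2350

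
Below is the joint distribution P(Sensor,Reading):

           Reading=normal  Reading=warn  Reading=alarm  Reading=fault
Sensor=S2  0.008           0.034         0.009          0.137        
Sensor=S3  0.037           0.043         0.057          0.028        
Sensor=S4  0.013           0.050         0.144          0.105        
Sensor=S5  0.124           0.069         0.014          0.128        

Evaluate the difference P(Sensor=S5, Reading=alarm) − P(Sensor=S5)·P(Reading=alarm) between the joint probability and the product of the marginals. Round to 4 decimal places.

-0.0610

P(Sensor=S5) = 0.124 + 0.069 + 0.014 + 0.128 = 0.335.
P(Reading=alarm) = 0.009 + 0.057 + 0.144 + 0.014 = 0.224.
P(Sensor=S5, Reading=alarm) − P(Sensor=S5)P(Reading=alarm) = 0.014 − 0.335×0.224 = -0.0610.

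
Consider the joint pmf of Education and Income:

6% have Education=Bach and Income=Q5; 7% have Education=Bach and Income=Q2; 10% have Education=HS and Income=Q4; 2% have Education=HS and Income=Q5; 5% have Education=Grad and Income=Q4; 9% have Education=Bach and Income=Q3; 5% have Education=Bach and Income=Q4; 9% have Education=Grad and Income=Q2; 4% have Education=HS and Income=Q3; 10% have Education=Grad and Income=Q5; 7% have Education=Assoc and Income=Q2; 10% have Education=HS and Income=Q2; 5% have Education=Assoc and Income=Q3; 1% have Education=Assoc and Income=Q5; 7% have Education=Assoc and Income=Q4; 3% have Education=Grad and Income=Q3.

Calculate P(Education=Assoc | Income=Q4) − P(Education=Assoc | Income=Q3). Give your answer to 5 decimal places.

P(Income=Q4) = 0.10 + 0.07 + 0.05 + 0.05 = 0.27; P(Education=Assoc | Income=Q4) = 0.07/0.27 = 0.259259.
P(Income=Q3) = 0.04 + 0.05 + 0.09 + 0.03 = 0.21; P(Education=Assoc | Income=Q3) = 0.05/0.21 = 0.238095.
Difference = 0.02116.

0.02116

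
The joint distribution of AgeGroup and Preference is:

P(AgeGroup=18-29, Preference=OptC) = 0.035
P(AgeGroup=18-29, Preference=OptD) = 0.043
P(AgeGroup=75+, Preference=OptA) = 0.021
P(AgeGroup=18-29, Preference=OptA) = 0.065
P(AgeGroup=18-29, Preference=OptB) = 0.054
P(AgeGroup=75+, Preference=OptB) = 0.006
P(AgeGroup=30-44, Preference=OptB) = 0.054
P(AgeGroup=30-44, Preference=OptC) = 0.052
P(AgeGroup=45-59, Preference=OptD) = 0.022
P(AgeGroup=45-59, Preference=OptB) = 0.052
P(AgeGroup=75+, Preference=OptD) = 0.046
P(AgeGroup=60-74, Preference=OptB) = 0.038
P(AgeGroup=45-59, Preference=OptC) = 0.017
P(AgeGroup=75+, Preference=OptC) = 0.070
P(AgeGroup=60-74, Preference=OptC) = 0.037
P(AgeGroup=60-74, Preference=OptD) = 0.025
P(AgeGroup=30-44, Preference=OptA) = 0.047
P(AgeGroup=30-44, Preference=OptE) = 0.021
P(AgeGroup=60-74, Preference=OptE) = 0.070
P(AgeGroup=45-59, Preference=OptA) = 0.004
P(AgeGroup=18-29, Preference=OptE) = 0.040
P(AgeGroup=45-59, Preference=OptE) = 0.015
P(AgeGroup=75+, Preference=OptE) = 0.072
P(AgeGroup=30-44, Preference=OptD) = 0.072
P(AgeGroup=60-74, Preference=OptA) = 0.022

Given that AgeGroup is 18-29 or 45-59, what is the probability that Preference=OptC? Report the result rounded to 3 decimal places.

P(AgeGroup=18-29) = 0.065 + 0.054 + 0.035 + 0.043 + 0.040 = 0.237.
P(AgeGroup=45-59) = 0.004 + 0.052 + 0.017 + 0.022 + 0.015 = 0.110.
P(AgeGroup ∈ {18-29, 45-59}) = 0.237 + 0.110 = 0.347; P(Preference=OptC, AgeGroup ∈ {18-29, 45-59}) = 0.035 + 0.017 = 0.052.
P(Preference=OptC | AgeGroup ∈ {18-29, 45-59}) = 0.052/0.347 = 0.150.

0.150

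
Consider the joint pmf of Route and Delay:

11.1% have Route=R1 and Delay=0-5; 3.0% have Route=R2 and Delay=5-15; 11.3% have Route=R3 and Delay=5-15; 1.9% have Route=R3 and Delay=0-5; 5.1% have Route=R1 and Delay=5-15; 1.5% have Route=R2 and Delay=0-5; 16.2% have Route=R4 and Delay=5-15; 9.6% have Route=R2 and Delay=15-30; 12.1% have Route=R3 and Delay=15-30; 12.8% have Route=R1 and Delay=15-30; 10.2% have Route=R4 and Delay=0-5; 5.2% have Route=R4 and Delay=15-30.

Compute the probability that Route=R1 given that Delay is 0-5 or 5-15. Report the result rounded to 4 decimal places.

0.2687

P(Delay=0-5) = 0.111 + 0.015 + 0.019 + 0.102 = 0.247.
P(Delay=5-15) = 0.051 + 0.030 + 0.113 + 0.162 = 0.356.
P(Delay ∈ {0-5, 5-15}) = 0.247 + 0.356 = 0.603; P(Route=R1, Delay ∈ {0-5, 5-15}) = 0.111 + 0.051 = 0.162.
P(Route=R1 | Delay ∈ {0-5, 5-15}) = 0.162/0.603 = 0.2687.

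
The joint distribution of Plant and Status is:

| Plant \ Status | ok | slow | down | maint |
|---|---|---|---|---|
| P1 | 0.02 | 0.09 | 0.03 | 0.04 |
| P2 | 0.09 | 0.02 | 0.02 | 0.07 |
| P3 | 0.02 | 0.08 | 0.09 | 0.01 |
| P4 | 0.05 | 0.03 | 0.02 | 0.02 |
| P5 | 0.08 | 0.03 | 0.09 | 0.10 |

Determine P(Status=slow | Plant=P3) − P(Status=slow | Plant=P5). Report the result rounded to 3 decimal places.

P(Plant=P3) = 0.02 + 0.08 + 0.09 + 0.01 = 0.20; P(Status=slow | Plant=P3) = 0.08/0.20 = 0.4000.
P(Plant=P5) = 0.08 + 0.03 + 0.09 + 0.10 = 0.30; P(Status=slow | Plant=P5) = 0.03/0.30 = 0.1000.
Difference = 0.300.

0.300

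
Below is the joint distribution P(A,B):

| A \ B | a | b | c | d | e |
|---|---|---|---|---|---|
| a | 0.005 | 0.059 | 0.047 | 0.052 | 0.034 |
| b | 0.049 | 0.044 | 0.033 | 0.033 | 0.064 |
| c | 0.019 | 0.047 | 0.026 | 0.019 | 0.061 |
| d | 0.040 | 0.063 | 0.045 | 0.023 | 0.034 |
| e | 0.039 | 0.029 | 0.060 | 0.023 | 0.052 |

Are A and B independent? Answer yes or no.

no

P(A=a) = 0.197 and P(B=a) = 0.152, so their product is 0.02994, but P(A=a, B=a) = 0.005. Since these differ, A and B are not independent.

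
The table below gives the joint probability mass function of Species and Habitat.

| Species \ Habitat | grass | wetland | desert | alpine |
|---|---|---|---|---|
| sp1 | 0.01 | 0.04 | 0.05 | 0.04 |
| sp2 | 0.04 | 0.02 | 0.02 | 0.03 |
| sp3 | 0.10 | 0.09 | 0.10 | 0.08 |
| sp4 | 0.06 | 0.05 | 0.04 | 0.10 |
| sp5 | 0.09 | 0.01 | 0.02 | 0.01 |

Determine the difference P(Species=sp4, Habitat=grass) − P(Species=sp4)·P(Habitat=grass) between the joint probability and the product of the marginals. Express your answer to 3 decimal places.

P(Species=sp4) = 0.06 + 0.05 + 0.04 + 0.10 = 0.25.
P(Habitat=grass) = 0.01 + 0.04 + 0.10 + 0.06 + 0.09 = 0.30.
P(Species=sp4, Habitat=grass) − P(Species=sp4)P(Habitat=grass) = 0.06 − 0.25×0.30 = -0.015.

-0.015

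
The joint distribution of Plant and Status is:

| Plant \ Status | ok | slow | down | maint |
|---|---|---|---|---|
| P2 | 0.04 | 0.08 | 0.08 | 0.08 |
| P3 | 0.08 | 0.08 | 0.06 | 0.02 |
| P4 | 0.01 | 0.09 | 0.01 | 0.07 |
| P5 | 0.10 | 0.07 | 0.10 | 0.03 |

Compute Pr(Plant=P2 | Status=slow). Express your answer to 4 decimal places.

0.2500

P(Status=slow) = 0.08 + 0.08 + 0.09 + 0.07 = 0.32.
P(Plant=P2 | Status=slow) = 0.08/0.32 = 0.2500.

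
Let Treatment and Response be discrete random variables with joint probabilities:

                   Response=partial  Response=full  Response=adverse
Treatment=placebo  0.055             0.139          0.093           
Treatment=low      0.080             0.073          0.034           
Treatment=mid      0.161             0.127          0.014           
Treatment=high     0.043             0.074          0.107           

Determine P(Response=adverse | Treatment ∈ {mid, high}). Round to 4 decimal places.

0.2300

P(Treatment=mid) = 0.161 + 0.127 + 0.014 = 0.302.
P(Treatment=high) = 0.043 + 0.074 + 0.107 = 0.224.
P(Treatment ∈ {mid, high}) = 0.302 + 0.224 = 0.526; P(Response=adverse, Treatment ∈ {mid, high}) = 0.014 + 0.107 = 0.121.
P(Response=adverse | Treatment ∈ {mid, high}) = 0.121/0.526 = 0.2300.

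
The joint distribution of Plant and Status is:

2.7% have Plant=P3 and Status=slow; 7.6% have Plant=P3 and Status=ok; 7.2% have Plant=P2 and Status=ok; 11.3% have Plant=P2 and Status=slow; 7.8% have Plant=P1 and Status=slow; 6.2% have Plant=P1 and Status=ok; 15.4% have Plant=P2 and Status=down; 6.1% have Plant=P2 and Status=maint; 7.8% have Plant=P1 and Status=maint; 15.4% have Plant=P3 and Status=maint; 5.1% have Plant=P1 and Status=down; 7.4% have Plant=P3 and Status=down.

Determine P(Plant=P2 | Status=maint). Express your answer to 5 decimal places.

0.20819

P(Status=maint) = 0.078 + 0.061 + 0.154 = 0.293.
P(Plant=P2 | Status=maint) = 0.061/0.293 = 0.20819.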